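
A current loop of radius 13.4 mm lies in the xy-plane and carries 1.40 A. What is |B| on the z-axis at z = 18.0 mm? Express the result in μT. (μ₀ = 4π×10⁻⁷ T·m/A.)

On the axis of a circular loop, B = μ₀IR² / [2(R²+z²)^(3/2)].
R² + z² = (0.0134)² + (0.018)² = 0.0005036 m², and (R²+z²)^(3/2) = 1.13×10⁻⁵ m³.
B = (4π×10⁻⁷ × 1.40 × 0.0001796) / (2 × 1.13×10⁻⁵) = 1.40×10⁻⁵ T.

B ≈ 14.0 μT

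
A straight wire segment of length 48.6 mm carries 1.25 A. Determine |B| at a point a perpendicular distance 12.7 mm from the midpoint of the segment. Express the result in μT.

B ≈ 17.4 μT

For a finite straight segment, B = (μ₀I/4πd)(sinθ₁ + sinθ₂), where θ₁, θ₂ are the angles from the perpendicular to each end.
The perpendicular from the point meets the wire at its midpoint, so each end is L/2 = 0.0243 m away along the wire.
sinθ₁ = 0.0243/√(0.0243²+0.0127²) = 0.8863; sinθ₂ = 0.0243/√(0.0243²+0.0127²) = 0.8863.
B = (4π×10⁻⁷ × 1.25) / (4π × 0.0127) × (0.8863 + 0.8863) = 1.74×10⁻⁵ T.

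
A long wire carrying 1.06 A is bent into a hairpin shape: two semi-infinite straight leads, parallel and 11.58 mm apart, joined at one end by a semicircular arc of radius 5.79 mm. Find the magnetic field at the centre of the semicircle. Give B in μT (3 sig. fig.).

The semicircular arc contributes B_arc = μ₀I·π/(4πR) = μ₀I/(4R) = 5.75×10⁻⁵ T.
Each semi-infinite lead is at perpendicular distance R = 0.00579 m from the centre, with the perpendicular foot at its near end, so it contributes μ₀I/(4πR); both point the same way, together 3.66×10⁻⁵ T.
Arc and leads all point the same direction: B = 5.75×10⁻⁵ + 3.66×10⁻⁵ = 9.41×10⁻⁵ T.

B ≈ 94.1 μT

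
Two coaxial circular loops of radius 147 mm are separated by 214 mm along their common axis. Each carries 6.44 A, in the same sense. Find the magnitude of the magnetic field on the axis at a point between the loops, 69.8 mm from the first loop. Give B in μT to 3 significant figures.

B ≈ 30.3 μT

Each loop contributes B = μ₀IR²/[2(R²+z²)^(3/2)] on the axis, with z measured from that loop.
Loop 1 (z = 0.0698 m): B₁ = 2.03×10⁻⁵ T. Loop 2 (z = 0.1442 m): B₂ = 1.00×10⁻⁵ T.
The fields add: B = B₁ + B₂ = 3.03×10⁻⁵ T.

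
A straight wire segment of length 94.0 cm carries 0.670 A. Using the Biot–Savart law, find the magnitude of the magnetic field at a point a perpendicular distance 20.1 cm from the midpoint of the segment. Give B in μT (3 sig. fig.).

B ≈ 0.613 μT

For a finite straight segment, B = (μ₀I/4πd)(sinθ₁ + sinθ₂), where θ₁, θ₂ are the angles from the perpendicular to each end.
The perpendicular from the point meets the wire at its midpoint, so each end is L/2 = 0.47 m away along the wire.
sinθ₁ = 0.47/√(0.47²+0.201²) = 0.9194; sinθ₂ = 0.47/√(0.47²+0.201²) = 0.9194.
B = (4π×10⁻⁷ × 0.670) / (4π × 0.201) × (0.9194 + 0.9194) = 6.13×10⁻⁷ T.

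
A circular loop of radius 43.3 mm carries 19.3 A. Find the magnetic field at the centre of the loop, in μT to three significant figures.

At the centre of a circular loop the Biot–Savart law gives B = μ₀I/(2R).
B = (4π×10⁻⁷ × 19.3) / (2 × 0.0433) = 2.80×10⁻⁴ T.

B ≈ 280 μT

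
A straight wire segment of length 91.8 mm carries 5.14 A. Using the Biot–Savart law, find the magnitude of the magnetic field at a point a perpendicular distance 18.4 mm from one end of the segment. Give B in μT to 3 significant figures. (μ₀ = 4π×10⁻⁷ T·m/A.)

For a finite straight segment, B = (μ₀I/4πd)(sinθ₁ + sinθ₂), where θ₁, θ₂ are the angles from the perpendicular to each end.
The perpendicular foot is at one end, so the two end-offsets along the wire are 0 and L = 0.0918 m.
sinθ₁ = 0/√(0²+0.0184²) = 0.0000; sinθ₂ = 0.0918/√(0.0918²+0.0184²) = 0.9805.
B = (4π×10⁻⁷ × 5.14) / (4π × 0.0184) × (0.0000 + 0.9805) = 2.74×10⁻⁵ T.

B ≈ 27.4 μT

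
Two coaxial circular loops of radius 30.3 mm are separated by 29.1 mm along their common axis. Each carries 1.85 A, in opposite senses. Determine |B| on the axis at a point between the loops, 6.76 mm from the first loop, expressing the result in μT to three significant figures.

B ≈ 15.7 μT

Each loop contributes B = μ₀IR²/[2(R²+z²)^(3/2)] on the axis, with z measured from that loop.
Loop 1 (z = 0.00676 m): B₁ = 3.57×10⁻⁵ T. Loop 2 (z = 0.02234 m): B₂ = 2.00×10⁻⁵ T.
The fields oppose: B = |B₁ − B₂| = 1.57×10⁻⁵ T.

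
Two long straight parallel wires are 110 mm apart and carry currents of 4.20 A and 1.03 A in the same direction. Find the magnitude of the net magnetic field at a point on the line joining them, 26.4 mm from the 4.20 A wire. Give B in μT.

Each long wire gives B = μ₀I/(2πd). Distances are d₁ = 0.0264 m and d₂ = 0.0836 m.
B₁ = 3.18×10⁻⁵ T, B₂ = 2.46×10⁻⁶ T.
Between parallel currents the two contributions point in opposite directions, so they subtract. B = |B₁ − B₂| = |3.18×10⁻⁵ − 2.46×10⁻⁶| = 2.94×10⁻⁵ T.

B ≈ 29.4 μT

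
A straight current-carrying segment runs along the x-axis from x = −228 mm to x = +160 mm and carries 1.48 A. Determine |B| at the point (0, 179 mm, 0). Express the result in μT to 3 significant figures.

For a finite straight segment, B = (μ₀I/4πd)(sinθ₁ + sinθ₂), where θ₁, θ₂ are the angles from the perpendicular to each end.
The perpendicular distance is d = 0.179 m; the end-offsets along the wire are a = 0.228 m and b = 0.16 m.
sinθ₁ = 0.228/√(0.228²+0.179²) = 0.7866; sinθ₂ = 0.16/√(0.16²+0.179²) = 0.6664.
B = (4π×10⁻⁷ × 1.48) / (4π × 0.179) × (0.7866 + 0.6664) = 1.20×10⁻⁶ T.

B ≈ 1.20 μT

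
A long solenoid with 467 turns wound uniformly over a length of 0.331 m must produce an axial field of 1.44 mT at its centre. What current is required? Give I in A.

Inside a long solenoid B = μ₀nI with n = 1411 m⁻¹, so I = B/(μ₀n).
I = 1.44×10⁻³ / (4π×10⁻⁷ × 1411) = 0.812 A.

I ≈ 0.812 A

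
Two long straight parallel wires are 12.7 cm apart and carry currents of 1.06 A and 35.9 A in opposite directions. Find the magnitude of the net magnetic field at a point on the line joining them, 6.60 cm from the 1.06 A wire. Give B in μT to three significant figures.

B ≈ 121 μT

Each long wire gives B = μ₀I/(2πd). Distances are d₁ = 0.066 m and d₂ = 0.061 m.
B₁ = 3.21×10⁻⁶ T, B₂ = 1.18×10⁻⁴ T.
Between antiparallel currents both contributions point the same way, so they add. B = B₁ + B₂ = 3.21×10⁻⁶ + 1.18×10⁻⁴ = 1.21×10⁻⁴ T.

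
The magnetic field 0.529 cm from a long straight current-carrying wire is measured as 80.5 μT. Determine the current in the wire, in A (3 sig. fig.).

I ≈ 2.13 A

For a long straight wire B = μ₀I/(2πd), so I = 2πdB/μ₀.
I = 2π × 0.00529 × 8.05×10⁻⁵ / (4π×10⁻⁷) = 2.13 A.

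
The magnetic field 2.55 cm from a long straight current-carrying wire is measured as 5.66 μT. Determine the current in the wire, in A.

For a long straight wire B = μ₀I/(2πd), so I = 2πdB/μ₀.
I = 2π × 0.0255 × 5.66×10⁻⁶ / (4π×10⁻⁷) = 0.722 A.

I ≈ 0.722 A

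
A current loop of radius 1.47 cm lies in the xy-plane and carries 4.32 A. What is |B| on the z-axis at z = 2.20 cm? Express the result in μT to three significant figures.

On the axis of a circular loop, B = μ₀IR² / [2(R²+z²)^(3/2)].
R² + z² = (0.0147)² + (0.022)² = 0.0007001 m², and (R²+z²)^(3/2) = 1.85×10⁻⁵ m³.
B = (4π×10⁻⁷ × 4.32 × 0.0002161) / (2 × 1.85×10⁻⁵) = 3.17×10⁻⁵ T.

B ≈ 31.7 μT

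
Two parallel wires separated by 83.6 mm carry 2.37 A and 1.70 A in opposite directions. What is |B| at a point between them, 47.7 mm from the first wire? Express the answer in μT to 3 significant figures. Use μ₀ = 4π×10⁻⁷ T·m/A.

Each long wire gives B = μ₀I/(2πd). Distances are d₁ = 0.0477 m and d₂ = 0.0359 m.
B₁ = 9.94×10⁻⁶ T, B₂ = 9.47×10⁻⁶ T.
Between antiparallel currents both contributions point the same way, so they add. B = B₁ + B₂ = 9.94×10⁻⁶ + 9.47×10⁻⁶ = 1.94×10⁻⁵ T.

B ≈ 19.4 μT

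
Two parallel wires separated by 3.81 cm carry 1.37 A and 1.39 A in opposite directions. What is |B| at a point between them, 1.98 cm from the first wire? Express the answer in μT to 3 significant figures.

B ≈ 29.0 μT

Each long wire gives B = μ₀I/(2πd). Distances are d₁ = 0.0198 m and d₂ = 0.0183 m.
B₁ = 1.38×10⁻⁵ T, B₂ = 1.52×10⁻⁵ T.
Between antiparallel currents both contributions point the same way, so they add. B = B₁ + B₂ = 1.38×10⁻⁵ + 1.52×10⁻⁵ = 2.90×10⁻⁵ T.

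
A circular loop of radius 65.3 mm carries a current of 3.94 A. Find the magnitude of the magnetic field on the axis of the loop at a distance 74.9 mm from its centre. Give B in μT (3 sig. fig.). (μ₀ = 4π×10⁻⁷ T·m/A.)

B ≈ 10.8 μT

On the axis of a circular loop, B = μ₀IR² / [2(R²+z²)^(3/2)].
R² + z² = (0.0653)² + (0.0749)² = 0.009874 m², and (R²+z²)^(3/2) = 9.81×10⁻⁴ m³.
B = (4π×10⁻⁷ × 3.94 × 0.004264) / (2 × 9.81×10⁻⁴) = 1.08×10⁻⁵ T.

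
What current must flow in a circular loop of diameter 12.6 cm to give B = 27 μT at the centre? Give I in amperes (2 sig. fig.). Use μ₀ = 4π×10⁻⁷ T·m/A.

At the centre of a circular loop B = μ₀I/(2R), so I = 2RB/μ₀.
With R = 0.063 m, I = 2 × 0.063 × 2.70×10⁻⁵ / (4π×10⁻⁷) = 2.71 A.

I ≈ 2.7 A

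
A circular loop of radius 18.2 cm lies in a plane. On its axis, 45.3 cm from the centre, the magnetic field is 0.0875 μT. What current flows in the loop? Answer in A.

On the axis of a loop, B = μ₀IR²/[2(R²+z²)^(3/2)], so I = 2B(R²+z²)^(3/2)/(μ₀R²).
R² + z² = 0.03312 + 0.2052 = 0.2383 m²; raised to 3/2 gives 0.116 m³.
I = 2 × 8.75×10⁻⁸ × 0.116 / (1.26×10⁻⁶ × 0.03312) = 0.489 A.

I ≈ 0.489 A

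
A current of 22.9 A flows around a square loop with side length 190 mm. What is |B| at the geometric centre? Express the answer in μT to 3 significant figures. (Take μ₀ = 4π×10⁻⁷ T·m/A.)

B ≈ 136 μT

Each side is a finite straight segment at perpendicular distance d = a/(2 tan(π/4)) = 0.095 m from the centre, with end-angles ±π/4.
One side contributes B₁ = (μ₀I/4πd)·2 sin(π/4) = 3.41×10⁻⁵ T.
All 4 sides add in the same direction: B = 4 × 3.41×10⁻⁵ = 1.36×10⁻⁴ T.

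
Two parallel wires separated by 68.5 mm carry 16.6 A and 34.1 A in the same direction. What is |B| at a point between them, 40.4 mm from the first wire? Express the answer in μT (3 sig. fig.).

B ≈ 161 μT

Each long wire gives B = μ₀I/(2πd). Distances are d₁ = 0.0404 m and d₂ = 0.0281 m.
B₁ = 8.22×10⁻⁵ T, B₂ = 2.43×10⁻⁴ T.
Between parallel currents the two contributions point in opposite directions, so they subtract. B = |B₁ − B₂| = |8.22×10⁻⁵ − 2.43×10⁻⁴| = 1.61×10⁻⁴ T.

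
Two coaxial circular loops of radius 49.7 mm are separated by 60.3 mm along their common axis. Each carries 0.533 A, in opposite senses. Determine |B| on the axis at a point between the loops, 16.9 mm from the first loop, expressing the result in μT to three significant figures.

B ≈ 2.84 μT

Each loop contributes B = μ₀IR²/[2(R²+z²)^(3/2)] on the axis, with z measured from that loop.
Loop 1 (z = 0.0169 m): B₁ = 5.72×10⁻⁶ T. Loop 2 (z = 0.0434 m): B₂ = 2.88×10⁻⁶ T.
The fields oppose: B = |B₁ − B₂| = 2.84×10⁻⁶ T.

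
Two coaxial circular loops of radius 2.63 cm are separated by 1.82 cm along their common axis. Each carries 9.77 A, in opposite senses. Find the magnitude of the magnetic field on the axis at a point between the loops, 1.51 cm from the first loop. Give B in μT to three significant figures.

Each loop contributes B = μ₀IR²/[2(R²+z²)^(3/2)] on the axis, with z measured from that loop.
Loop 1 (z = 0.0151 m): B₁ = 1.52×10⁻⁴ T. Loop 2 (z = 0.0031 m): B₂ = 2.29×10⁻⁴ T.
The fields oppose: B = |B₁ − B₂| = 7.64×10⁻⁵ T.

B ≈ 76.4 μT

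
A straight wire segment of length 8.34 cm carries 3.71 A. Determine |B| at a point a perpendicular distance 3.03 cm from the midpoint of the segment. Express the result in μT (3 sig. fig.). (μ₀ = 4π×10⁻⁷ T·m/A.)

B ≈ 19.8 μT

For a finite straight segment, B = (μ₀I/4πd)(sinθ₁ + sinθ₂), where θ₁, θ₂ are the angles from the perpendicular to each end.
The perpendicular from the point meets the wire at its midpoint, so each end is L/2 = 0.0417 m away along the wire.
sinθ₁ = 0.0417/√(0.0417²+0.0303²) = 0.8090; sinθ₂ = 0.0417/√(0.0417²+0.0303²) = 0.8090.
B = (4π×10⁻⁷ × 3.71) / (4π × 0.0303) × (0.8090 + 0.8090) = 1.98×10⁻⁵ T.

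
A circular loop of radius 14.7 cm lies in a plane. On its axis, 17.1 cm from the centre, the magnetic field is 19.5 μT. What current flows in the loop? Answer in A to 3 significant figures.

I ≈ 16.5 A

On the axis of a loop, B = μ₀IR²/[2(R²+z²)^(3/2)], so I = 2B(R²+z²)^(3/2)/(μ₀R²).
R² + z² = 0.02161 + 0.02924 = 0.05085 m²; raised to 3/2 gives 1.15×10⁻² m³.
I = 2 × 1.95×10⁻⁵ × 1.15×10⁻² / (1.26×10⁻⁶ × 0.02161) = 16.5 A.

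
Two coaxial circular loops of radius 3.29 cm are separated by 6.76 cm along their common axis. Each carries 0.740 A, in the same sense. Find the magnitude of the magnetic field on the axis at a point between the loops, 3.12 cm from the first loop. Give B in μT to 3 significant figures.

B ≈ 9.66 μT

Each loop contributes B = μ₀IR²/[2(R²+z²)^(3/2)] on the axis, with z measured from that loop.
Loop 1 (z = 0.0312 m): B₁ = 5.40×10⁻⁶ T. Loop 2 (z = 0.0364 m): B₂ = 4.26×10⁻⁶ T.
The fields add: B = B₁ + B₂ = 9.66×10⁻⁶ T.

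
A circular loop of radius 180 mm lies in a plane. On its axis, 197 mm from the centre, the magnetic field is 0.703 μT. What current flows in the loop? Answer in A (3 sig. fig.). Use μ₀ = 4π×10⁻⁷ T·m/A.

On the axis of a loop, B = μ₀IR²/[2(R²+z²)^(3/2)], so I = 2B(R²+z²)^(3/2)/(μ₀R²).
R² + z² = 0.0324 + 0.03881 = 0.07121 m²; raised to 3/2 gives 1.90×10⁻² m³.
I = 2 × 7.03×10⁻⁷ × 1.90×10⁻² / (1.26×10⁻⁶ × 0.0324) = 0.656 A.

I ≈ 0.656 A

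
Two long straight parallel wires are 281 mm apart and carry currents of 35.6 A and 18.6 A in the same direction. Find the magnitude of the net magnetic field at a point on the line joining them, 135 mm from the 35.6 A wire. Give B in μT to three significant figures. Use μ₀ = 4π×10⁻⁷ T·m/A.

B ≈ 27.3 μT

Each long wire gives B = μ₀I/(2πd). Distances are d₁ = 0.135 m and d₂ = 0.146 m.
B₁ = 5.27×10⁻⁵ T, B₂ = 2.55×10⁻⁵ T.
Between parallel currents the two contributions point in opposite directions, so they subtract. B = |B₁ − B₂| = |5.27×10⁻⁵ − 2.55×10⁻⁵| = 2.73×10⁻⁵ T.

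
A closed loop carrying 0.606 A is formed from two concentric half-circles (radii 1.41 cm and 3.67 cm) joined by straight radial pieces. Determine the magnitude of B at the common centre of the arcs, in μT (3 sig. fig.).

B ≈ 8.31 μT

The radial connectors point toward the centre, so dl × r̂ = 0 and they contribute nothing.
Each semicircle gives μ₀I/(4R): inner arc 1.35×10⁻⁵ T, outer arc 5.19×10⁻⁶ T.
The two arcs carry current in opposite angular senses, so their fields oppose: B = |1.35×10⁻⁵ − 5.19×10⁻⁶| = 8.31×10⁻⁶ T.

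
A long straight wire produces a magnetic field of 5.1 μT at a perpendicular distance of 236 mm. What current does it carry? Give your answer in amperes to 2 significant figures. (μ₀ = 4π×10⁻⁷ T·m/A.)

I ≈ 6.0 A

For a long straight wire B = μ₀I/(2πd), so I = 2πdB/μ₀.
I = 2π × 0.236 × 5.10×10⁻⁶ / (4π×10⁻⁷) = 6.02 A.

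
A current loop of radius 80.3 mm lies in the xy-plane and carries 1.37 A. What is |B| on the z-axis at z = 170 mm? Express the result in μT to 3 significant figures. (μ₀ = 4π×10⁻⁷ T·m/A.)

On the axis of a circular loop, B = μ₀IR² / [2(R²+z²)^(3/2)].
R² + z² = (0.0803)² + (0.17)² = 0.03535 m², and (R²+z²)^(3/2) = 6.65×10⁻³ m³.
B = (4π×10⁻⁷ × 1.37 × 0.006448) / (2 × 6.65×10⁻³) = 8.35×10⁻⁷ T.

B ≈ 0.835 μT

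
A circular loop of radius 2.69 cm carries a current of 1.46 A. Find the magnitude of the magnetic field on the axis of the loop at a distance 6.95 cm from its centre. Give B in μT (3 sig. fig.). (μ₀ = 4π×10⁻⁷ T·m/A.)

On the axis of a circular loop, B = μ₀IR² / [2(R²+z²)^(3/2)].
R² + z² = (0.0269)² + (0.0695)² = 0.005554 m², and (R²+z²)^(3/2) = 4.14×10⁻⁴ m³.
B = (4π×10⁻⁷ × 1.46 × 0.0007236) / (2 × 4.14×10⁻⁴) = 1.60×10⁻⁶ T.

B ≈ 1.60 μT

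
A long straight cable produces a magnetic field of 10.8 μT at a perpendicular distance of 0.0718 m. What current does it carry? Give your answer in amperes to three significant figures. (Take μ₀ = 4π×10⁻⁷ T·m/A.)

I ≈ 3.88 A

For a long straight wire B = μ₀I/(2πd), so I = 2πdB/μ₀.
I = 2π × 0.0718 × 1.08×10⁻⁵ / (4π×10⁻⁷) = 3.88 A.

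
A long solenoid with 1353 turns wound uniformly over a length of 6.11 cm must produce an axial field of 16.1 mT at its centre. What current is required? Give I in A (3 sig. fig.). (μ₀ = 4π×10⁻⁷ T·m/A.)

I ≈ 0.579 A

Inside a long solenoid B = μ₀nI with n = 2.214×10⁴ m⁻¹, so I = B/(μ₀n).
I = 1.61×10⁻² / (4π×10⁻⁷ × 2.214×10⁴) = 0.579 A.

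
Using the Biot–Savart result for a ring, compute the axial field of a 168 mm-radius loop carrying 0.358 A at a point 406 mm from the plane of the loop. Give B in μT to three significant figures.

On the axis of a circular loop, B = μ₀IR² / [2(R²+z²)^(3/2)].
R² + z² = (0.168)² + (0.406)² = 0.1931 m², and (R²+z²)^(3/2) = 8.48×10⁻² m³.
B = (4π×10⁻⁷ × 0.358 × 0.02822) / (2 × 8.48×10⁻²) = 7.48×10⁻⁸ T.

B ≈ 0.0748 μT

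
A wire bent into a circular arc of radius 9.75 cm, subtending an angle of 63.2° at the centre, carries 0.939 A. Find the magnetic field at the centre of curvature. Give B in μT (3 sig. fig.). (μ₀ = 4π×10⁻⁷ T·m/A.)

B ≈ 1.06 μT

The Biot–Savart field of a circular arc at its centre is B = μ₀Iφ/(4πR), with φ = 1.103 rad.
B = (4π×10⁻⁷ × 0.939 × 1.103) / (4π × 0.0975) = 1.06×10⁻⁶ T.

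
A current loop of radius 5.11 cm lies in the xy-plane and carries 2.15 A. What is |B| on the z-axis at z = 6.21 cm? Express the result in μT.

On the axis of a circular loop, B = μ₀IR² / [2(R²+z²)^(3/2)].
R² + z² = (0.0511)² + (0.0621)² = 0.006468 m², and (R²+z²)^(3/2) = 5.20×10⁻⁴ m³.
B = (4π×10⁻⁷ × 2.15 × 0.002611) / (2 × 5.20×10⁻⁴) = 6.78×10⁻⁶ T.

B ≈ 6.78 μT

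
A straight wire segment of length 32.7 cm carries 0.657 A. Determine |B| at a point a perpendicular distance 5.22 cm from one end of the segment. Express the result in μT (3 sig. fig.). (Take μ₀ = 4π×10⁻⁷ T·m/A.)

For a finite straight segment, B = (μ₀I/4πd)(sinθ₁ + sinθ₂), where θ₁, θ₂ are the angles from the perpendicular to each end.
The perpendicular foot is at one end, so the two end-offsets along the wire are 0 and L = 0.327 m.
sinθ₁ = 0/√(0²+0.0522²) = 0.0000; sinθ₂ = 0.327/√(0.327²+0.0522²) = 0.9875.
B = (4π×10⁻⁷ × 0.657) / (4π × 0.0522) × (0.0000 + 0.9875) = 1.24×10⁻⁶ T.

B ≈ 1.24 μT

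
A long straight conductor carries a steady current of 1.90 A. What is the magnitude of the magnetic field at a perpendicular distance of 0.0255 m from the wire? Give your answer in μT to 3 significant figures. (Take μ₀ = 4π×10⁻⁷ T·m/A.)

B ≈ 14.9 μT

For an infinitely long straight wire, B = μ₀I/(2πd).
B = (4π×10⁻⁷ × 1.90) / (2π × 0.0255) = 1.49×10⁻⁵ T.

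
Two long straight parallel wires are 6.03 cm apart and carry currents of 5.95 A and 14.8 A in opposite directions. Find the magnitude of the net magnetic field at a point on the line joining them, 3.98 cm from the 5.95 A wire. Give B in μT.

B ≈ 174 μT

Each long wire gives B = μ₀I/(2πd). Distances are d₁ = 0.0398 m and d₂ = 0.0205 m.
B₁ = 2.99×10⁻⁵ T, B₂ = 1.44×10⁻⁴ T.
Between antiparallel currents both contributions point the same way, so they add. B = B₁ + B₂ = 2.99×10⁻⁵ + 1.44×10⁻⁴ = 1.74×10⁻⁴ T.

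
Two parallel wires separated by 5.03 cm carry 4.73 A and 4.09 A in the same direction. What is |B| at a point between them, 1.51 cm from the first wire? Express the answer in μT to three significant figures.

Each long wire gives B = μ₀I/(2πd). Distances are d₁ = 0.0151 m and d₂ = 0.0352 m.
B₁ = 6.26×10⁻⁵ T, B₂ = 2.32×10⁻⁵ T.
Between parallel currents the two contributions point in opposite directions, so they subtract. B = |B₁ − B₂| = |6.26×10⁻⁵ − 2.32×10⁻⁵| = 3.94×10⁻⁵ T.

B ≈ 39.4 μT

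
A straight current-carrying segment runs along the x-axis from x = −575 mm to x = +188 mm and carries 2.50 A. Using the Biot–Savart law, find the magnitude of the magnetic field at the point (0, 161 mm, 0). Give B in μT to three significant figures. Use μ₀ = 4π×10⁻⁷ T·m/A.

B ≈ 2.67 μT

For a finite straight segment, B = (μ₀I/4πd)(sinθ₁ + sinθ₂), where θ₁, θ₂ are the angles from the perpendicular to each end.
The perpendicular distance is d = 0.161 m; the end-offsets along the wire are a = 0.575 m and b = 0.188 m.
sinθ₁ = 0.575/√(0.575²+0.161²) = 0.9630; sinθ₂ = 0.188/√(0.188²+0.161²) = 0.7595.
B = (4π×10⁻⁷ × 2.50) / (4π × 0.161) × (0.9630 + 0.7595) = 2.67×10⁻⁶ T.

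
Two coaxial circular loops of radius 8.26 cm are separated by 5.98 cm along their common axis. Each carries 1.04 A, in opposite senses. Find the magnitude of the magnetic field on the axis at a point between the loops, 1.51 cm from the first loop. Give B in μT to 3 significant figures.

Each loop contributes B = μ₀IR²/[2(R²+z²)^(3/2)] on the axis, with z measured from that loop.
Loop 1 (z = 0.0151 m): B₁ = 7.53×10⁻⁶ T. Loop 2 (z = 0.0447 m): B₂ = 5.38×10⁻⁶ T.
The fields oppose: B = |B₁ − B₂| = 2.15×10⁻⁶ T.

B ≈ 2.15 μT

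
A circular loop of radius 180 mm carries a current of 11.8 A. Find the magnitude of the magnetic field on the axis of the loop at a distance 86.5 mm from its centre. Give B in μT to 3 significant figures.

B ≈ 30.2 μT

On the axis of a circular loop, B = μ₀IR² / [2(R²+z²)^(3/2)].
R² + z² = (0.18)² + (0.0865)² = 0.03988 m², and (R²+z²)^(3/2) = 7.96×10⁻³ m³.
B = (4π×10⁻⁷ × 11.8 × 0.0324) / (2 × 7.96×10⁻³) = 3.02×10⁻⁵ T.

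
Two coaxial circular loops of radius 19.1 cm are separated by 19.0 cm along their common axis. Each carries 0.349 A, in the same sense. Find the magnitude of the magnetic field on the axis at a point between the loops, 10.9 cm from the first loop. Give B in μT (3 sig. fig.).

Each loop contributes B = μ₀IR²/[2(R²+z²)^(3/2)] on the axis, with z measured from that loop.
Loop 1 (z = 0.109 m): B₁ = 7.52×10⁻⁷ T. Loop 2 (z = 0.081 m): B₂ = 8.96×10⁻⁷ T.
The fields add: B = B₁ + B₂ = 1.65×10⁻⁶ T.

B ≈ 1.65 μT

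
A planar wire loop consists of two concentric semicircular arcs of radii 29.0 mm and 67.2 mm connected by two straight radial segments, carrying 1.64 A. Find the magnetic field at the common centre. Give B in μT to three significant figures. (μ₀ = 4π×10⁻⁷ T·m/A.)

B ≈ 10.1 μT

The radial connectors point toward the centre, so dl × r̂ = 0 and they contribute nothing.
Each semicircle gives μ₀I/(4R): inner arc 1.78×10⁻⁵ T, outer arc 7.67×10⁻⁶ T.
The two arcs carry current in opposite angular senses, so their fields oppose: B = |1.78×10⁻⁵ − 7.67×10⁻⁶| = 1.01×10⁻⁵ T.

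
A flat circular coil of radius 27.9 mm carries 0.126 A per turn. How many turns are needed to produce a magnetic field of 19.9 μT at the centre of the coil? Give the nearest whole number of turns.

For an N-turn coil, B = Nμ₀I/(2R). A single turn gives B₁ = 2.84×10⁻⁶ T with R = 0.0279 m.
N = B/B₁ = 1.99×10⁻⁵ / 2.84×10⁻⁶ = 7.01.

N = 7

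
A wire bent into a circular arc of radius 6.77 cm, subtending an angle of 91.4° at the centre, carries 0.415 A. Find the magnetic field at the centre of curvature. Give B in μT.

The Biot–Savart field of a circular arc at its centre is B = μ₀Iφ/(4πR), with φ = 1.595 rad.
B = (4π×10⁻⁷ × 0.415 × 1.595) / (4π × 0.0677) = 9.78×10⁻⁷ T.

B ≈ 0.978 μT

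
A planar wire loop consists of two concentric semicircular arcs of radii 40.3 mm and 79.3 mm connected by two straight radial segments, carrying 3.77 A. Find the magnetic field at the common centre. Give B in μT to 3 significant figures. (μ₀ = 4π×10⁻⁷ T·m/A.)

B ≈ 14.5 μT

The radial connectors point toward the centre, so dl × r̂ = 0 and they contribute nothing.
Each semicircle gives μ₀I/(4R): inner arc 2.94×10⁻⁵ T, outer arc 1.49×10⁻⁵ T.
The two arcs carry current in opposite angular senses, so their fields oppose: B = |2.94×10⁻⁵ − 1.49×10⁻⁵| = 1.45×10⁻⁵ T.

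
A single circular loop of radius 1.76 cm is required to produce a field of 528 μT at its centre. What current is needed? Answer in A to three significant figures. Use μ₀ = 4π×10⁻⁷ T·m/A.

At the centre of a circular loop B = μ₀I/(2R), so I = 2RB/μ₀.
With R = 0.0176 m, I = 2 × 0.0176 × 5.28×10⁻⁴ / (4π×10⁻⁷) = 14.8 A.

I ≈ 14.8 A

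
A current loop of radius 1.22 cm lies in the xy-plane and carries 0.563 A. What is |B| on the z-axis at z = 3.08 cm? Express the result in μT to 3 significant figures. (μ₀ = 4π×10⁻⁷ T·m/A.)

B ≈ 1.45 μT

On the axis of a circular loop, B = μ₀IR² / [2(R²+z²)^(3/2)].
R² + z² = (0.0122)² + (0.0308)² = 0.001097 m², and (R²+z²)^(3/2) = 3.64×10⁻⁵ m³.
B = (4π×10⁻⁷ × 0.563 × 0.0001488) / (2 × 3.64×10⁻⁵) = 1.45×10⁻⁶ T.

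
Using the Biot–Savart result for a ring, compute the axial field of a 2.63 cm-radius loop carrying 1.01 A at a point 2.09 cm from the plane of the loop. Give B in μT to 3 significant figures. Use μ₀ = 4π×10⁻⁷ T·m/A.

B ≈ 11.6 μT

On the axis of a circular loop, B = μ₀IR² / [2(R²+z²)^(3/2)].
R² + z² = (0.0263)² + (0.0209)² = 0.001128 m², and (R²+z²)^(3/2) = 3.79×10⁻⁵ m³.
B = (4π×10⁻⁷ × 1.01 × 0.0006917) / (2 × 3.79×10⁻⁵) = 1.16×10⁻⁵ T.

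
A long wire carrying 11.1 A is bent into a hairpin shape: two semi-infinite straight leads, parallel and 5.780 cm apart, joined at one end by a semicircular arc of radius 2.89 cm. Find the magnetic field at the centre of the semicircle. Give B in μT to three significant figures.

B ≈ 197 μT

The semicircular arc contributes B_arc = μ₀I·π/(4πR) = μ₀I/(4R) = 1.21×10⁻⁴ T.
Each semi-infinite lead is at perpendicular distance R = 0.0289 m from the centre, with the perpendicular foot at its near end, so it contributes μ₀I/(4πR); both point the same way, together 7.68×10⁻⁵ T.
Arc and leads all point the same direction: B = 1.21×10⁻⁴ + 7.68×10⁻⁵ = 1.97×10⁻⁴ T.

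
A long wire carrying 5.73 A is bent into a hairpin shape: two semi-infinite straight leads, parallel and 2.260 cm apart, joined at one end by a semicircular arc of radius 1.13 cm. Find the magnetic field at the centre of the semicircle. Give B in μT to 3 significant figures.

The semicircular arc contributes B_arc = μ₀I·π/(4πR) = μ₀I/(4R) = 1.59×10⁻⁴ T.
Each semi-infinite lead is at perpendicular distance R = 0.0113 m from the centre, with the perpendicular foot at its near end, so it contributes μ₀I/(4πR); both point the same way, together 1.01×10⁻⁴ T.
Arc and leads all point the same direction: B = 1.59×10⁻⁴ + 1.01×10⁻⁴ = 2.61×10⁻⁴ T.

B ≈ 261 μT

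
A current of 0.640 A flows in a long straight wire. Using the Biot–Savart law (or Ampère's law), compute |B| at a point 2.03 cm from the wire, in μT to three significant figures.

For an infinitely long straight wire, B = μ₀I/(2πd).
B = (4π×10⁻⁷ × 0.640) / (2π × 0.0203) = 6.31×10⁻⁶ T.

B ≈ 6.31 μT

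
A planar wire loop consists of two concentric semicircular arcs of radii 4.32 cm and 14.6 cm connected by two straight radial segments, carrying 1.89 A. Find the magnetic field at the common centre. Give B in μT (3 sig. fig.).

B ≈ 9.68 μT

The radial connectors point toward the centre, so dl × r̂ = 0 and they contribute nothing.
Each semicircle gives μ₀I/(4R): inner arc 1.37×10⁻⁵ T, outer arc 4.07×10⁻⁶ T.
The two arcs carry current in opposite angular senses, so their fields oppose: B = |1.37×10⁻⁵ − 4.07×10⁻⁶| = 9.68×10⁻⁶ T.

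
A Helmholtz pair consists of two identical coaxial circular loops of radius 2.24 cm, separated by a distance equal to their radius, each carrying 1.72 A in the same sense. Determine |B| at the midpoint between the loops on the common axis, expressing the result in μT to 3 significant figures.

Each loop contributes B = μ₀IR²/[2(R²+z²)^(3/2)] on the axis, with z measured from that loop.
Loop 1 (z = 0.0112 m): B₁ = 3.45×10⁻⁵ T. Loop 2 (z = 0.0112 m): B₂ = 3.45×10⁻⁵ T.
The fields add: B = B₁ + B₂ = 6.90×10⁻⁵ T.

B ≈ 69.0 μT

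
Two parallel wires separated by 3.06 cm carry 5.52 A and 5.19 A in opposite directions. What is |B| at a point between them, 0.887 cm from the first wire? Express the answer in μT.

B ≈ 172 μT

Each long wire gives B = μ₀I/(2πd). Distances are d₁ = 0.00887 m and d₂ = 0.02173 m.
B₁ = 1.24×10⁻⁴ T, B₂ = 4.78×10⁻⁵ T.
Between antiparallel currents both contributions point the same way, so they add. B = B₁ + B₂ = 1.24×10⁻⁴ + 4.78×10⁻⁵ = 1.72×10⁻⁴ T.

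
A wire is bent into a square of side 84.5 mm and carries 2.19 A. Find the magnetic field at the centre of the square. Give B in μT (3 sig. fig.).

B ≈ 29.3 μT

Each side is a finite straight segment at perpendicular distance d = a/(2 tan(π/4)) = 0.04225 m from the centre, with end-angles ±π/4.
One side contributes B₁ = (μ₀I/4πd)·2 sin(π/4) = 7.33×10⁻⁶ T.
All 4 sides add in the same direction: B = 4 × 7.33×10⁻⁶ = 2.93×10⁻⁵ T.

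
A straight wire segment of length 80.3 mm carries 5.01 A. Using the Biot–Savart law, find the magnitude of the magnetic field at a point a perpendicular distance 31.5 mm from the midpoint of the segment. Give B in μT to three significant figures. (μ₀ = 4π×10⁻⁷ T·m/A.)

For a finite straight segment, B = (μ₀I/4πd)(sinθ₁ + sinθ₂), where θ₁, θ₂ are the angles from the perpendicular to each end.
The perpendicular from the point meets the wire at its midpoint, so each end is L/2 = 0.04015 m away along the wire.
sinθ₁ = 0.04015/√(0.04015²+0.0315²) = 0.7868; sinθ₂ = 0.04015/√(0.04015²+0.0315²) = 0.7868.
B = (4π×10⁻⁷ × 5.01) / (4π × 0.0315) × (0.7868 + 0.7868) = 2.50×10⁻⁵ T.

B ≈ 25.0 μT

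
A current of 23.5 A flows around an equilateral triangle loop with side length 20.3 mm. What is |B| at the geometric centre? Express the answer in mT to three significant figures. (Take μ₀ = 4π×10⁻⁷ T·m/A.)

B ≈ 2.08 mT

Each side is a finite straight segment at perpendicular distance d = a/(2 tan(π/3)) = 0.00586 m from the centre, with end-angles ±π/3.
One side contributes B₁ = (μ₀I/4πd)·2 sin(π/3) = 6.95×10⁻⁴ T.
All 3 sides add in the same direction: B = 3 × 6.95×10⁻⁴ = 2.08×10⁻³ T.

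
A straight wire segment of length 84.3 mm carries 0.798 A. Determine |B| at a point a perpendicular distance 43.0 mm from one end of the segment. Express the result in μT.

For a finite straight segment, B = (μ₀I/4πd)(sinθ₁ + sinθ₂), where θ₁, θ₂ are the angles from the perpendicular to each end.
The perpendicular foot is at one end, so the two end-offsets along the wire are 0 and L = 0.0843 m.
sinθ₁ = 0/√(0²+0.043²) = 0.0000; sinθ₂ = 0.0843/√(0.0843²+0.043²) = 0.8908.
B = (4π×10⁻⁷ × 0.798) / (4π × 0.043) × (0.0000 + 0.8908) = 1.65×10⁻⁶ T.

B ≈ 1.65 μT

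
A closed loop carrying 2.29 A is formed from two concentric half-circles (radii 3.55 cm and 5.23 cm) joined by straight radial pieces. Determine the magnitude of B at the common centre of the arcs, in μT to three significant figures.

B ≈ 6.51 μT

The radial connectors point toward the centre, so dl × r̂ = 0 and they contribute nothing.
Each semicircle gives μ₀I/(4R): inner arc 2.03×10⁻⁵ T, outer arc 1.38×10⁻⁵ T.
The two arcs carry current in opposite angular senses, so their fields oppose: B = |2.03×10⁻⁵ − 1.38×10⁻⁵| = 6.51×10⁻⁶ T.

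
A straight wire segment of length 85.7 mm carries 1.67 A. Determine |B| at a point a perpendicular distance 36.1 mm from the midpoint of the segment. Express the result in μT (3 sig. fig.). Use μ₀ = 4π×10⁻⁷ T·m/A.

For a finite straight segment, B = (μ₀I/4πd)(sinθ₁ + sinθ₂), where θ₁, θ₂ are the angles from the perpendicular to each end.
The perpendicular from the point meets the wire at its midpoint, so each end is L/2 = 0.04285 m away along the wire.
sinθ₁ = 0.04285/√(0.04285²+0.0361²) = 0.7648; sinθ₂ = 0.04285/√(0.04285²+0.0361²) = 0.7648.
B = (4π×10⁻⁷ × 1.67) / (4π × 0.0361) × (0.7648 + 0.7648) = 7.08×10⁻⁶ T.

B ≈ 7.08 μT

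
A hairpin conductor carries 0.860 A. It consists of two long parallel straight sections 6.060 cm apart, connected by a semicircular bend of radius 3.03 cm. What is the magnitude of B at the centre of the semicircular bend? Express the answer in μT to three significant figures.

The semicircular arc contributes B_arc = μ₀I·π/(4πR) = μ₀I/(4R) = 8.92×10⁻⁶ T.
Each semi-infinite lead is at perpendicular distance R = 0.0303 m from the centre, with the perpendicular foot at its near end, so it contributes μ₀I/(4πR); both point the same way, together 5.68×10⁻⁶ T.
Arc and leads all point the same direction: B = 8.92×10⁻⁶ + 5.68×10⁻⁶ = 1.46×10⁻⁵ T.

B ≈ 14.6 μT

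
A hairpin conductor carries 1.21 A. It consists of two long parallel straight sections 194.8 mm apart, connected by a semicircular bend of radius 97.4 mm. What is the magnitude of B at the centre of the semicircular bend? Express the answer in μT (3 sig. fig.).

B ≈ 6.39 μT

The semicircular arc contributes B_arc = μ₀I·π/(4πR) = μ₀I/(4R) = 3.90×10⁻⁶ T.
Each semi-infinite lead is at perpendicular distance R = 0.0974 m from the centre, with the perpendicular foot at its near end, so it contributes μ₀I/(4πR); both point the same way, together 2.48×10⁻⁶ T.
Arc and leads all point the same direction: B = 3.90×10⁻⁶ + 2.48×10⁻⁶ = 6.39×10⁻⁶ T.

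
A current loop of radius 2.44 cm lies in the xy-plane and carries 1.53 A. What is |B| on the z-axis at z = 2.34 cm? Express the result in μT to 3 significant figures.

On the axis of a circular loop, B = μ₀IR² / [2(R²+z²)^(3/2)].
R² + z² = (0.0244)² + (0.0234)² = 0.001143 m², and (R²+z²)^(3/2) = 3.86×10⁻⁵ m³.
B = (4π×10⁻⁷ × 1.53 × 0.0005954) / (2 × 3.86×10⁻⁵) = 1.48×10⁻⁵ T.

B ≈ 14.8 μT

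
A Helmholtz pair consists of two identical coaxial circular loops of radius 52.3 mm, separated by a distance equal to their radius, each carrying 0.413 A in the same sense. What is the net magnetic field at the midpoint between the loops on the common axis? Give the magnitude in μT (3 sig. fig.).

Each loop contributes B = μ₀IR²/[2(R²+z²)^(3/2)] on the axis, with z measured from that loop.
Loop 1 (z = 0.02615 m): B₁ = 3.55×10⁻⁶ T. Loop 2 (z = 0.02615 m): B₂ = 3.55×10⁻⁶ T.
The fields add: B = B₁ + B₂ = 7.10×10⁻⁶ T.

B ≈ 7.10 μT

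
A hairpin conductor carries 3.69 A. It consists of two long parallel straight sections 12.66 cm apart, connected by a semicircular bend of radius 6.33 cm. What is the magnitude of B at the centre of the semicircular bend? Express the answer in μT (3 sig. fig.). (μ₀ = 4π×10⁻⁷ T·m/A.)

B ≈ 30.0 μT

The semicircular arc contributes B_arc = μ₀I·π/(4πR) = μ₀I/(4R) = 1.83×10⁻⁵ T.
Each semi-infinite lead is at perpendicular distance R = 0.0633 m from the centre, with the perpendicular foot at its near end, so it contributes μ₀I/(4πR); both point the same way, together 1.17×10⁻⁵ T.
Arc and leads all point the same direction: B = 1.83×10⁻⁵ + 1.17×10⁻⁵ = 3.00×10⁻⁵ T.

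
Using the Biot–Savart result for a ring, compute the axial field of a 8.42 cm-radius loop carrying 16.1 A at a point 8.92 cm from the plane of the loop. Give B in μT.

On the axis of a circular loop, B = μ₀IR² / [2(R²+z²)^(3/2)].
R² + z² = (0.0842)² + (0.0892)² = 0.01505 m², and (R²+z²)^(3/2) = 1.85×10⁻³ m³.
B = (4π×10⁻⁷ × 16.1 × 0.00709) / (2 × 1.85×10⁻³) = 3.89×10⁻⁵ T.

B ≈ 38.9 μT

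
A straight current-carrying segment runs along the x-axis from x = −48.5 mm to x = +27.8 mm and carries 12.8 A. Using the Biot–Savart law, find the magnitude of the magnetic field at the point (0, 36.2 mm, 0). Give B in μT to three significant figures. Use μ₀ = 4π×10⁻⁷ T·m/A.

B ≈ 49.9 μT

For a finite straight segment, B = (μ₀I/4πd)(sinθ₁ + sinθ₂), where θ₁, θ₂ are the angles from the perpendicular to each end.
The perpendicular distance is d = 0.0362 m; the end-offsets along the wire are a = 0.0485 m and b = 0.0278 m.
sinθ₁ = 0.0485/√(0.0485²+0.0362²) = 0.8014; sinθ₂ = 0.0278/√(0.0278²+0.0362²) = 0.6091.
B = (4π×10⁻⁷ × 12.8) / (4π × 0.0362) × (0.8014 + 0.6091) = 4.99×10⁻⁵ T.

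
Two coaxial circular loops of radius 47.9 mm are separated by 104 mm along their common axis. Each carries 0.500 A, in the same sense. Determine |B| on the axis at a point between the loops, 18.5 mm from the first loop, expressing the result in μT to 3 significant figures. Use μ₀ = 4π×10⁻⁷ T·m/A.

B ≈ 6.09 μT

Each loop contributes B = μ₀IR²/[2(R²+z²)^(3/2)] on the axis, with z measured from that loop.
Loop 1 (z = 0.0185 m): B₁ = 5.32×10⁻⁶ T. Loop 2 (z = 0.0855 m): B₂ = 7.66×10⁻⁷ T.
The fields add: B = B₁ + B₂ = 6.09×10⁻⁶ T.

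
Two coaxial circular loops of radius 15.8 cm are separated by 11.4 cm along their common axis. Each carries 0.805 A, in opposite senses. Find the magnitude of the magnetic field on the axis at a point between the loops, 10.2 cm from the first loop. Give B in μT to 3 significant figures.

B ≈ 1.28 μT

Each loop contributes B = μ₀IR²/[2(R²+z²)^(3/2)] on the axis, with z measured from that loop.
Loop 1 (z = 0.102 m): B₁ = 1.90×10⁻⁶ T. Loop 2 (z = 0.012 m): B₂ = 3.17×10⁻⁶ T.
The fields oppose: B = |B₁ − B₂| = 1.28×10⁻⁶ T.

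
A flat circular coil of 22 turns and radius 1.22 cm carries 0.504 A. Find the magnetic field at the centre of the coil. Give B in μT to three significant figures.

B ≈ 571 μT

For an N-turn flat coil, B = Nμ₀I/(2R) with R = 0.0122 m.
B = 22 × 2.60×10⁻⁵ T = 5.71×10⁻⁴ T.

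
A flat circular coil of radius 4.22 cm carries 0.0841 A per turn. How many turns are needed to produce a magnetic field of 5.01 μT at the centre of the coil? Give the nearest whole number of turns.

For an N-turn coil, B = Nμ₀I/(2R). A single turn gives B₁ = 1.25×10⁻⁶ T with R = 0.0422 m.
N = B/B₁ = 5.01×10⁻⁶ / 1.25×10⁻⁶ = 4.00.

N = 4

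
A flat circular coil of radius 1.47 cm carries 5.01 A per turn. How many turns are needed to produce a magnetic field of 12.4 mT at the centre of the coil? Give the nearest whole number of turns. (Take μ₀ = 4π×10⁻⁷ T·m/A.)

For an N-turn coil, B = Nμ₀I/(2R). A single turn gives B₁ = 2.14×10⁻⁴ T with R = 0.0147 m.
N = B/B₁ = 1.24×10⁻² / 2.14×10⁻⁴ = 57.91.

N = 58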